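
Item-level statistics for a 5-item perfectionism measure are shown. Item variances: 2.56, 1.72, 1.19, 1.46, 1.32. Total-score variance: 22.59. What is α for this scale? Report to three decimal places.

α = 0.793

Σσᵢ² = 2.56 + 1.72 + 1.19 + 1.46 + 1.32 = 8.25
α = (k/(k−1))·(1 − Σσᵢ²/total variance) = (5/4)·(1 − 8.25/22.59) = 0.793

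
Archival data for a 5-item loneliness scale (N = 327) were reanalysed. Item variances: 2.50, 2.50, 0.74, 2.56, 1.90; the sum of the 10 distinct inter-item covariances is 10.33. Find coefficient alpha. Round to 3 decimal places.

Σσᵢ² = 2.50 + 2.50 + 0.74 + 2.56 + 1.90 = 10.20
Sum of distinct covariances = 10.33
σ²_T = Σσᵢ² + 2·Σcov = 10.20 + 2 × 10.33 = 30.86
α = (5/4)·(1 − 10.20/30.86) = 0.837

α = 0.837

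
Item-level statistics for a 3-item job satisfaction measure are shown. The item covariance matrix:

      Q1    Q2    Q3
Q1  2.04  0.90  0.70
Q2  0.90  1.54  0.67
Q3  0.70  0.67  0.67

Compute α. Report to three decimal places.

α = 0.775

Σσ²ᵢ = 2.04 + 1.54 + 0.67 = 4.25
Sum of off-diagonal covariances = 2.27
total variance = 4.25 + 2 × 2.27 = 8.79
α = (k/(k−1))·(1 − Σσ²ᵢ/total variance) = (3/2)·(1 − 4.25/8.79) = 0.775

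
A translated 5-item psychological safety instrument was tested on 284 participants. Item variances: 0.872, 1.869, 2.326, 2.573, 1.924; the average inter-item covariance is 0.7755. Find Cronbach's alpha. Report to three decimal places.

ΣVar(i) = 0.872 + 1.869 + 2.326 + 2.573 + 1.924 = 9.564
Sum of the 10 distinct covariances = 10 × 0.7755 = 7.7550
σ²_T = ΣVar(i) + 2·Σcov = 9.564 + 2 × 7.7550 = 25.0740
α = (5/4)·(1 − 9.564/25.0740) = 0.773

α = 0.773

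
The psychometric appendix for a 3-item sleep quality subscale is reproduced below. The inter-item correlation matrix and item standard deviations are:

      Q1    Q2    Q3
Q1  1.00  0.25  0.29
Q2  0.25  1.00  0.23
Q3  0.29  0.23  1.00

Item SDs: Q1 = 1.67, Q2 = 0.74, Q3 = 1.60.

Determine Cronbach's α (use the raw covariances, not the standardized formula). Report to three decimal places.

α = 0.473

Σσ²ᵢ = 1.67² + 0.74² + 1.60² = 5.8965
Covariances σ_ij = r_ij · s_i · s_j:
  σ(Q1,Q2) = 0.25 × 1.67 × 0.74 = 0.3090
  σ(Q1,Q3) = 0.29 × 1.67 × 1.60 = 0.7749
  σ(Q2,Q3) = 0.23 × 0.74 × 1.60 = 0.2723
σ²_T = Σσ²ᵢ + 2·Σσ_ij = 5.8965 + 2 × 1.3562 = 8.6089
α = (3/2)·(1 − 5.8965/8.6089) = 0.473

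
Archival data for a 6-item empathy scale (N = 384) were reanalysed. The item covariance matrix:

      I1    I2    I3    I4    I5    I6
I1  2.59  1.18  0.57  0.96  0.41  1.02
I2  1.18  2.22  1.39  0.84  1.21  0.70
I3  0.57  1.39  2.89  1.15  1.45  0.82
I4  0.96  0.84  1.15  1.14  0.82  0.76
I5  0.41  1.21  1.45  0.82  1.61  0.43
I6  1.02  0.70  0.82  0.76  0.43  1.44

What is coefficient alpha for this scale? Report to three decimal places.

Σσᵢ² = 2.59 + 2.22 + 2.89 + 1.14 + 1.61 + 1.44 = 11.89
Σ_{i<j} σ_ij = 13.71
Var(T) = 11.89 + 2 × 13.71 = 39.31
α = (k/(k−1))·(1 − Σσᵢ²/Var(T)) = (6/5)·(1 − 11.89/39.31) = 0.837

coefficient alpha = 0.837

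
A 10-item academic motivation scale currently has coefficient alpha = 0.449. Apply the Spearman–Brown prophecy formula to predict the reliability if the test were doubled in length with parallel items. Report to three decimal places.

Length factor m = 2
α' = m·α / (1 + (m−1)·α)
   = 2 × 0.449 / (1 + (2 − 1) × 0.449)
   = 0.8980 / 1.4490 = 0.620

predicted reliability = 0.620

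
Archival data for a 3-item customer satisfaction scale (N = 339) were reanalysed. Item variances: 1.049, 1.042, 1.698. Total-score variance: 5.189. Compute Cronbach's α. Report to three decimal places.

Σσ²ᵢ = 1.049 + 1.042 + 1.698 = 3.789
α = (k/(k−1))·(1 − Σσ²ᵢ/σ²_T) = (3/2)·(1 − 3.789/5.189) = 0.405

α = 0.405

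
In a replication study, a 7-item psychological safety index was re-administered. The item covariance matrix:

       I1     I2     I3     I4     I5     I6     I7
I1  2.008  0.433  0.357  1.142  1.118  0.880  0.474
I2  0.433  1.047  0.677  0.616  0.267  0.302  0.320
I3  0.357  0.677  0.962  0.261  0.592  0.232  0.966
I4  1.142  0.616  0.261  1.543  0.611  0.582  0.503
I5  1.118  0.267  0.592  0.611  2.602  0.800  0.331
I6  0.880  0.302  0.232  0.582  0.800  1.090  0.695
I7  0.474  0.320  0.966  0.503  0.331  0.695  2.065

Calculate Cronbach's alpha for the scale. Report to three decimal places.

ΣVar(i) = 2.008 + 1.047 + 0.962 + 1.543 + 2.602 + 1.090 + 2.065 = 11.317
Sum of off-diagonal covariances = 12.159
σ²_total = 11.317 + 2 × 12.159 = 35.635
α = (k/(k−1))·(1 − ΣVar(i)/σ²_total) = (7/6)·(1 − 11.317/35.635) = 0.796

α = 0.796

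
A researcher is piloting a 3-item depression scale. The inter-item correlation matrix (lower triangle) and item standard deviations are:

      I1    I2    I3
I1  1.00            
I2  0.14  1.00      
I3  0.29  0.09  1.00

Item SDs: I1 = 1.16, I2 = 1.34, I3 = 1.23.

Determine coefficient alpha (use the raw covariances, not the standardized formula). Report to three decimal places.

coefficient alpha = 0.376

Σσ²ᵢ = 1.16² + 1.34² + 1.23² = 4.6541
Covariances σ_ij = r_ij · s_i · s_j:
  σ(I1,I2) = 0.14 × 1.16 × 1.34 = 0.2176
  σ(I1,I3) = 0.29 × 1.16 × 1.23 = 0.4138
  σ(I2,I3) = 0.09 × 1.34 × 1.23 = 0.1483
σ²_T = Σσ²ᵢ + 2·Σσ_ij = 4.6541 + 2 × 0.7797 = 6.2135
α = (3/2)·(1 − 4.6541/6.2135) = 0.376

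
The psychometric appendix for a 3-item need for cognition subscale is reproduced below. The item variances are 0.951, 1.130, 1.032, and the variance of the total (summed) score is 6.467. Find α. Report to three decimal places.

Σσ²ᵢ = 0.951 + 1.130 + 1.032 = 3.113
α = (k/(k−1))·(1 − Σσ²ᵢ/total variance) = (3/2)·(1 − 3.113/6.467) = 0.778

α = 0.778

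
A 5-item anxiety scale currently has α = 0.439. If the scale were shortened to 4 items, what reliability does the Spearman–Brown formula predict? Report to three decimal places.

Length factor m = 4/5 = 0.8000
α' = m·α / (1 − (1−m)·α)
   = 4/5 × 0.439 / (1 − (1 − 4/5) × 0.439)
   = 0.3512 / 0.9122 = 0.385

predicted reliability = 0.385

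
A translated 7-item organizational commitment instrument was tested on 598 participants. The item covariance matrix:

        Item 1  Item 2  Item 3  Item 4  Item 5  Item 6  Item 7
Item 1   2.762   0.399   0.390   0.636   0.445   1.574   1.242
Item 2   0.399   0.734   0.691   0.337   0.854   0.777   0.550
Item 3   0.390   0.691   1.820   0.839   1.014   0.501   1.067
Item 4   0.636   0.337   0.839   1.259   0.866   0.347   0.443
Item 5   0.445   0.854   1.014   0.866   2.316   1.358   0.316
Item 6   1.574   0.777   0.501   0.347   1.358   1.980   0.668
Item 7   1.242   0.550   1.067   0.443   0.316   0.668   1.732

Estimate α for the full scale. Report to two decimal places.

sum of item variances = 2.762 + 0.734 + 1.820 + 1.259 + 2.316 + 1.980 + 1.732 = 12.603
Sum of the distinct covariances = 15.314
σ²_total = 12.603 + 2 × 15.314 = 43.231
α = (k/(k−1))·(1 − sum of item variances/σ²_total) = (7/6)·(1 − 12.603/43.231) = 0.83

α = 0.83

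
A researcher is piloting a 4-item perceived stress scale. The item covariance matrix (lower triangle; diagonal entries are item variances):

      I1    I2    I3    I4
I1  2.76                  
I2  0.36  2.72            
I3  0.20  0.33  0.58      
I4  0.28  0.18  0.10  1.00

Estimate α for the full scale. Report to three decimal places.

α = 0.388

ΣVar(i) = 2.76 + 2.72 + 0.58 + 1.00 = 7.06
Σ_{i<j} σ_ij = 1.45
σ²_total = 7.06 + 2 × 1.45 = 9.96
α = (k/(k−1))·(1 − ΣVar(i)/σ²_total) = (4/3)·(1 − 7.06/9.96) = 0.388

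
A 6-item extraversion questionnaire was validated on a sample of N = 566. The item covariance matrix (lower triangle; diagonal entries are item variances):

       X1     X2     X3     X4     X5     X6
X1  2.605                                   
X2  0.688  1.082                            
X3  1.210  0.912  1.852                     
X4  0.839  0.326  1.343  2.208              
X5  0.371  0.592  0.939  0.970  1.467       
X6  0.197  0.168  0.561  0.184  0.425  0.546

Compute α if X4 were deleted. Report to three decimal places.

Remaining items: X1, X2, X3, X5, X6 (k = 5).
ΣVar(i) = 2.605 + 1.082 + 1.852 + 1.467 + 0.546 = 7.552
σ²_total = 7.552 + 2 × 6.063 = 19.678
α (item deleted) = (5/4)·(1 − 7.552/19.678) = 0.770

α = 0.770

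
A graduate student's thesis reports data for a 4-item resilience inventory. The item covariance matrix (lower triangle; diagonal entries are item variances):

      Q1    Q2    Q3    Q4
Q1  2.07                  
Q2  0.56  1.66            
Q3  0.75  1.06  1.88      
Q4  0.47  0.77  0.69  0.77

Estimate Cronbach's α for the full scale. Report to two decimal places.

Cronbach's α = 0.77

sum of item variances = 2.07 + 1.66 + 1.88 + 0.77 = 6.38
Sum of off-diagonal covariances = 4.30
σ²_T = 6.38 + 2 × 4.30 = 14.98
α = (k/(k−1))·(1 − sum of item variances/σ²_T) = (4/3)·(1 − 6.38/14.98) = 0.77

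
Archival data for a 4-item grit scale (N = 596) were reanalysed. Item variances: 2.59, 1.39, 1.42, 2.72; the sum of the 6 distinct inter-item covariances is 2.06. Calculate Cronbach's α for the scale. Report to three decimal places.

ΣVar(i) = 2.59 + 1.39 + 1.42 + 2.72 = 8.12
Sum of distinct covariances = 2.06
total variance = ΣVar(i) + 2·Σcov = 8.12 + 2 × 2.06 = 12.24
α = (4/3)·(1 − 8.12/12.24) = 0.449

α = 0.449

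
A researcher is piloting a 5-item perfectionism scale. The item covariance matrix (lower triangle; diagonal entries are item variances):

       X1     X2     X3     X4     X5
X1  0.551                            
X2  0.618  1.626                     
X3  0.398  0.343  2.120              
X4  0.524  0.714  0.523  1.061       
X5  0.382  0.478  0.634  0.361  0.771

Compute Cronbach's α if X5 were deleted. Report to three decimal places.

Remaining items: X1, X2, X3, X4 (k = 4).
Σσᵢ² = 0.551 + 1.626 + 2.120 + 1.061 = 5.358
σ²_total = 5.358 + 2 × 3.120 = 11.598
α (item deleted) = (4/3)·(1 − 5.358/11.598) = 0.717

α = 0.717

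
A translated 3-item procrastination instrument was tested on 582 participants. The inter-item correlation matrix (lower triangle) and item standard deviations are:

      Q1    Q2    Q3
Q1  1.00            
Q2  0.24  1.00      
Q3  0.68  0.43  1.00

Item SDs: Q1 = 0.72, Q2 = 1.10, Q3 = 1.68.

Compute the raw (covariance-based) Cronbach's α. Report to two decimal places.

Σσ²ᵢ = 0.72² + 1.10² + 1.68² = 4.5508
Covariances σ_ij = r_ij · s_i · s_j:
  σ(Q1,Q2) = 0.24 × 0.72 × 1.10 = 0.1901
  σ(Q1,Q3) = 0.68 × 0.72 × 1.68 = 0.8225
  σ(Q2,Q3) = 0.43 × 1.10 × 1.68 = 0.7946
σ²_T = Σσ²ᵢ + 2·Σσ_ij = 4.5508 + 2 × 1.8072 = 8.1652
α = (3/2)·(1 − 4.5508/8.1652) = 0.66

α = 0.66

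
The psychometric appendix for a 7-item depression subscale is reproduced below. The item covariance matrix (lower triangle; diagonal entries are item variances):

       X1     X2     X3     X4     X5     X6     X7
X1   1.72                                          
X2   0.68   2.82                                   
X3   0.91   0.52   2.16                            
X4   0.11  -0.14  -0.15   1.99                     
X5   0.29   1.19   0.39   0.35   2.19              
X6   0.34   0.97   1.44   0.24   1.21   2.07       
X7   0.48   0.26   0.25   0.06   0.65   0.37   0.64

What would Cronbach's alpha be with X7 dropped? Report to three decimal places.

α = 0.676

Remaining items: X1, X2, X3, X4, X5, X6 (k = 6).
ΣVar(i) = 1.72 + 2.82 + 2.16 + 1.99 + 2.19 + 2.07 = 12.95
σ²_T = 12.95 + 2 × 8.35 = 29.65
α (item deleted) = (6/5)·(1 − 12.95/29.65) = 0.676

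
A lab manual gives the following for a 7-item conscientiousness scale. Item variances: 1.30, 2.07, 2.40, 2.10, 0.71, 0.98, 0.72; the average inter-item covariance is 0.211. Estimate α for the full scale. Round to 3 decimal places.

ΣVar(i) = 1.30 + 2.07 + 2.40 + 2.10 + 0.71 + 0.98 + 0.72 = 10.28
Sum of the 21 distinct covariances = 21 × 0.211 = 4.431
σ²_T = ΣVar(i) + 2·Σcov = 10.28 + 2 × 4.431 = 19.142
α = (7/6)·(1 − 10.28/19.142) = 0.540

α = 0.540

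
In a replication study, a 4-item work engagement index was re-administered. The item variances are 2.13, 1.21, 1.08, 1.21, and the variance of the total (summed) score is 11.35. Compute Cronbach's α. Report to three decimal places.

ΣVar(i) = 2.13 + 1.21 + 1.08 + 1.21 = 5.63
α = (k/(k−1))·(1 − ΣVar(i)/σ²_T) = (4/3)·(1 − 5.63/11.35) = 0.672

α = 0.672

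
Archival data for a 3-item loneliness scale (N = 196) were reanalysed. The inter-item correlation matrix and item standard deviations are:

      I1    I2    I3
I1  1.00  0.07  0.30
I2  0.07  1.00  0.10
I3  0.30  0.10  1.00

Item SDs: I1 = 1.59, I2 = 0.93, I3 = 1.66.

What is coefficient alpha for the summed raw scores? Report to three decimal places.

Σσ²ᵢ = 1.59² + 0.93² + 1.66² = 6.1486
Covariances σ_ij = r_ij · s_i · s_j:
  σ(I1,I2) = 0.07 × 1.59 × 0.93 = 0.1035
  σ(I1,I3) = 0.30 × 1.59 × 1.66 = 0.7918
  σ(I2,I3) = 0.10 × 0.93 × 1.66 = 0.1544
σ²_T = Σσ²ᵢ + 2·Σσ_ij = 6.1486 + 2 × 1.0497 = 8.2480
α = (3/2)·(1 − 6.1486/8.2480) = 0.382

coefficient alpha = 0.382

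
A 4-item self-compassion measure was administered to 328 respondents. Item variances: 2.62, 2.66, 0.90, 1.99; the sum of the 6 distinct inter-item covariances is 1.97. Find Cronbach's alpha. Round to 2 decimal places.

Cronbach's alpha = 0.43

sum of item variances = 2.62 + 2.66 + 0.90 + 1.99 = 8.17
Sum of distinct covariances = 1.97
σ²_T = sum of item variances + 2·Σcov = 8.17 + 2 × 1.97 = 12.11
α = (4/3)·(1 − 8.17/12.11) = 0.43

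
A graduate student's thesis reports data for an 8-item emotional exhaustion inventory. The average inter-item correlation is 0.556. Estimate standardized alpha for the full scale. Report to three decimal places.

α = 0.909

Standardized α = k·r̄ / (1 + (k−1)·r̄) = 8 × 0.556 / (1 + 7 × 0.556)
  = 4.4480 / 4.8920 = 0.909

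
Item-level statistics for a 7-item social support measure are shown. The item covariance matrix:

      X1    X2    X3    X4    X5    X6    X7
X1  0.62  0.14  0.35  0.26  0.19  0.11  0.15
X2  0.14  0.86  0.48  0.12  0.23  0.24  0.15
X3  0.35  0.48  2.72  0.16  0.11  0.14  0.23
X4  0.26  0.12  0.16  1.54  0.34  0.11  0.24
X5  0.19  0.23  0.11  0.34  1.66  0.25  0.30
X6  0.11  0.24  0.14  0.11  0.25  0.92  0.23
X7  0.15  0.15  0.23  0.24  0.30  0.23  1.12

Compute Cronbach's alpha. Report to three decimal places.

Σσᵢ² = 0.62 + 0.86 + 2.72 + 1.54 + 1.66 + 0.92 + 1.12 = 9.44
Σ_{i<j} σ_ij = 4.53
σ²_T = 9.44 + 2 × 4.53 = 18.50
α = (k/(k−1))·(1 − Σσᵢ²/σ²_T) = (7/6)·(1 − 9.44/18.50) = 0.571

Cronbach's alpha = 0.571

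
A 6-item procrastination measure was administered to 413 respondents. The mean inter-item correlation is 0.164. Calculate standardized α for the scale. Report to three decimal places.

Standardized α = k·r̄ / (1 + (k−1)·r̄) = 6 × 0.164 / (1 + 5 × 0.164)
  = 0.9840 / 1.8200 = 0.541

α = 0.541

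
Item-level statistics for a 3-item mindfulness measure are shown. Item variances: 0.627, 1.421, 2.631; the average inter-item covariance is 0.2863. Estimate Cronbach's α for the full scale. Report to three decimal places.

Σσ²ᵢ = 0.627 + 1.421 + 2.631 = 4.679
Sum of the 3 distinct covariances = 3 × 0.2863 = 0.8589
σ²_T = Σσ²ᵢ + 2·Σcov = 4.679 + 2 × 0.8589 = 6.3968
α = (3/2)·(1 − 4.679/6.3968) = 0.403

α = 0.403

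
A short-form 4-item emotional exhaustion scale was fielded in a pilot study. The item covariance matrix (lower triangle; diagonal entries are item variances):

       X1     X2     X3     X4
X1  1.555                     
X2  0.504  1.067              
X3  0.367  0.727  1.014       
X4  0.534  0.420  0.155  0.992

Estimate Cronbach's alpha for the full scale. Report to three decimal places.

sum of item variances = 1.555 + 1.067 + 1.014 + 0.992 = 4.628
Σ_{i<j} σ_ij = 2.707
σ²_T = 4.628 + 2 × 2.707 = 10.042
α = (k/(k−1))·(1 − sum of item variances/σ²_T) = (4/3)·(1 − 4.628/10.042) = 0.719

α = 0.719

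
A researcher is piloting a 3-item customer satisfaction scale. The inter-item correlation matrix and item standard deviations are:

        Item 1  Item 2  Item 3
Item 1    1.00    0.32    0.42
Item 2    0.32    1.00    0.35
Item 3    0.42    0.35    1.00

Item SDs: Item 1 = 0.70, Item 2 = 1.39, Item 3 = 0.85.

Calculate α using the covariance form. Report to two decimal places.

α = 0.57

Σσ²ᵢ = 0.70² + 1.39² + 0.85² = 3.1446
Covariances σ_ij = r_ij · s_i · s_j:
  σ(Item 1,Item 2) = 0.32 × 0.70 × 1.39 = 0.3114
  σ(Item 1,Item 3) = 0.42 × 0.70 × 0.85 = 0.2499
  σ(Item 2,Item 3) = 0.35 × 1.39 × 0.85 = 0.4135
σ²_T = Σσ²ᵢ + 2·Σσ_ij = 3.1446 + 2 × 0.9748 = 5.0942
α = (3/2)·(1 − 3.1446/5.0942) = 0.57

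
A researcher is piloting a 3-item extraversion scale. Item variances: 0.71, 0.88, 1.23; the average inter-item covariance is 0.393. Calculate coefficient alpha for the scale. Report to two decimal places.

coefficient alpha = 0.68

Σσ²ᵢ = 0.71 + 0.88 + 1.23 = 2.82
Sum of the 3 distinct covariances = 3 × 0.393 = 1.179
σ²_total = Σσ²ᵢ + 2·Σcov = 2.82 + 2 × 1.179 = 5.178
α = (3/2)·(1 − 2.82/5.178) = 0.68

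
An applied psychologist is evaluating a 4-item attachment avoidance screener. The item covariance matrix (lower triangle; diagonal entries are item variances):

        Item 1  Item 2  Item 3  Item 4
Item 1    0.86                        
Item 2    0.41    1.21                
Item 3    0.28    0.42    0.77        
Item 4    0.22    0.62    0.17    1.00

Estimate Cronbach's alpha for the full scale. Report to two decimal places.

Cronbach's alpha = 0.70

Σσ²ᵢ = 0.86 + 1.21 + 0.77 + 1.00 = 3.84
Σ_{i<j} σ_ij = 2.12
Var(T) = 3.84 + 2 × 2.12 = 8.08
α = (k/(k−1))·(1 − Σσ²ᵢ/Var(T)) = (4/3)·(1 − 3.84/8.08) = 0.70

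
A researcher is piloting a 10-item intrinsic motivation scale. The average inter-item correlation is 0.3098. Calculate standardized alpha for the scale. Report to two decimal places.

α = 0.82

Standardized α = k·r̄ / (1 + (k−1)·r̄) = 10 × 0.3098 / (1 + 9 × 0.3098)
  = 3.0980 / 3.7882 = 0.82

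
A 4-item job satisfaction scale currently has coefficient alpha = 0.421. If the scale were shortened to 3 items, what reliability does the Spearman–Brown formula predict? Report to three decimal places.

predicted reliability = 0.353

Length factor m = 3/4 = 0.7500
α' = m·α / (1 − (1−m)·α)
   = 3/4 × 0.421 / (1 − (1 − 3/4) × 0.421)
   = 0.3157 / 0.8948 = 0.353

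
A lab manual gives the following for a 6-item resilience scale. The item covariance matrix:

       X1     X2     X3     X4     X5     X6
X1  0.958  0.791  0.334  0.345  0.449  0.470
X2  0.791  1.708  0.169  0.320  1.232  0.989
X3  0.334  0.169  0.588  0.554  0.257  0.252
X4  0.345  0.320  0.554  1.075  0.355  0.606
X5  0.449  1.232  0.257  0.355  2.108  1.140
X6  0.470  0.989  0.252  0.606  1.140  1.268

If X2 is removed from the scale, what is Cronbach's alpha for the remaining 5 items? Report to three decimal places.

Remaining items: X1, X3, X4, X5, X6 (k = 5).
Σσ²ᵢ = 0.958 + 0.588 + 1.075 + 2.108 + 1.268 = 5.997
σ²_T = 5.997 + 2 × 4.762 = 15.521
α (item deleted) = (5/4)·(1 − 5.997/15.521) = 0.767

Cronbach's alpha = 0.767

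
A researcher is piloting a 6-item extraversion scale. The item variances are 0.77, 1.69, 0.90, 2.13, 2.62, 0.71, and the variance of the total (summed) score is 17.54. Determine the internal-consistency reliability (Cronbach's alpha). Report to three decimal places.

ΣVar(i) = 0.77 + 1.69 + 0.90 + 2.13 + 2.62 + 0.71 = 8.82
α = (k/(k−1))·(1 − ΣVar(i)/Var(T)) = (6/5)·(1 − 8.82/17.54) = 0.597

Cronbach's alpha = 0.597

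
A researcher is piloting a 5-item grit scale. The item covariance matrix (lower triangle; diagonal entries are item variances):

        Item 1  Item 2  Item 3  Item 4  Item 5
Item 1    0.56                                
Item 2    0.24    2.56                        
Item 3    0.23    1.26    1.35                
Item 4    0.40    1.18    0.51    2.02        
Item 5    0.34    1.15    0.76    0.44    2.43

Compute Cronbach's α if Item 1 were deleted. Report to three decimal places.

α = 0.745

Remaining items: Item 2, Item 3, Item 4, Item 5 (k = 4).
ΣVar(i) = 2.56 + 1.35 + 2.02 + 2.43 = 8.36
total variance = 8.36 + 2 × 5.30 = 18.96
α (item deleted) = (4/3)·(1 − 8.36/18.96) = 0.745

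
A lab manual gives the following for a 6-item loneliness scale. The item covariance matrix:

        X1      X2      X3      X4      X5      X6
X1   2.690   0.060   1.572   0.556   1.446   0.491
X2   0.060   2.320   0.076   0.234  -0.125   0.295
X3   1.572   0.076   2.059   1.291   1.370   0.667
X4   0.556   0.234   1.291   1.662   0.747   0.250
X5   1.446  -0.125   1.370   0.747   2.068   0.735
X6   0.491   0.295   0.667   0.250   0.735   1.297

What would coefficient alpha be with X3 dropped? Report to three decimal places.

Remaining items: X1, X2, X4, X5, X6 (k = 5).
Σσᵢ² = 2.690 + 2.320 + 1.662 + 2.068 + 1.297 = 10.037
σ²_total = 10.037 + 2 × 4.689 = 19.415
α (item deleted) = (5/4)·(1 − 10.037/19.415) = 0.604

α = 0.604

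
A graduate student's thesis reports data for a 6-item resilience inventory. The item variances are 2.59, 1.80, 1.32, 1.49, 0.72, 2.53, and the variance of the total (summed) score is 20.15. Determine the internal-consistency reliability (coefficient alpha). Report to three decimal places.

α = 0.578

Σσᵢ² = 2.59 + 1.80 + 1.32 + 1.49 + 0.72 + 2.53 = 10.45
α = (k/(k−1))·(1 − Σσᵢ²/total variance) = (6/5)·(1 − 10.45/20.15) = 0.578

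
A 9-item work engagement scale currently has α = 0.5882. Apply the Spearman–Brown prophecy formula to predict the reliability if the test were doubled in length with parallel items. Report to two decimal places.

predicted reliability = 0.74

Length factor m = 2
α' = m·α / (1 + (m−1)·α)
   = 2 × 0.5882 / (1 + (2 − 1) × 0.5882)
   = 1.1764 / 1.5882 = 0.74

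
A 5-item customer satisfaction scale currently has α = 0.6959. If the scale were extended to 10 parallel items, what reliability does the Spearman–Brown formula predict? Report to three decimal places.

Length factor m = 10/5 = 2.0000
α' = m·α / (1 + (m−1)·α)
   = 10/5 × 0.6959 / (1 + (10/5 − 1) × 0.6959)
   = 1.3918 / 1.6959 = 0.821

predicted reliability = 0.821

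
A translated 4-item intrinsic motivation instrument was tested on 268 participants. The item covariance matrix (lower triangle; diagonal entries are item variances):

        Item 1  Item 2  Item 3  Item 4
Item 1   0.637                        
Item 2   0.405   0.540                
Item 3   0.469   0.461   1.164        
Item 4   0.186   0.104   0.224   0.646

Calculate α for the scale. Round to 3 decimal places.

sum of item variances = 0.637 + 0.540 + 1.164 + 0.646 = 2.987
Sum of off-diagonal covariances = 1.849
total variance = 2.987 + 2 × 1.849 = 6.685
α = (k/(k−1))·(1 − sum of item variances/total variance) = (4/3)·(1 − 2.987/6.685) = 0.738

α = 0.738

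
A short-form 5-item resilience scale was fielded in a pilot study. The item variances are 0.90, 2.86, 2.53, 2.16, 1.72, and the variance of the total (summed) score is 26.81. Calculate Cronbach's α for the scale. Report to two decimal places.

ΣVar(i) = 0.90 + 2.86 + 2.53 + 2.16 + 1.72 = 10.17
α = (k/(k−1))·(1 − ΣVar(i)/total variance) = (5/4)·(1 − 10.17/26.81) = 0.78

α = 0.78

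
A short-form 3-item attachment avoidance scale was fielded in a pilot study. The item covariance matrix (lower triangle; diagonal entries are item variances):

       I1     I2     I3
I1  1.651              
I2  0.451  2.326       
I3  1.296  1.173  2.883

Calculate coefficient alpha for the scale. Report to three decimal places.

sum of item variances = 1.651 + 2.326 + 2.883 = 6.860
Σ_{i<j} σ_ij = 2.920
Var(T) = 6.860 + 2 × 2.920 = 12.700
α = (k/(k−1))·(1 − sum of item variances/Var(T)) = (3/2)·(1 − 6.860/12.700) = 0.690

coefficient alpha = 0.690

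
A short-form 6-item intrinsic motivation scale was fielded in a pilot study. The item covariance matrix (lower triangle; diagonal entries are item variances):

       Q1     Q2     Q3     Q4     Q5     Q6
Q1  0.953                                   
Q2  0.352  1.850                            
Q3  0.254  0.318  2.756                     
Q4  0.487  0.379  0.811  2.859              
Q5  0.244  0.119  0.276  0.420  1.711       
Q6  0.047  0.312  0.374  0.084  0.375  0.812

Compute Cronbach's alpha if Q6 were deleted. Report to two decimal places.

Remaining items: Q1, Q2, Q3, Q4, Q5 (k = 5).
sum of item variances = 0.953 + 1.850 + 2.756 + 2.859 + 1.711 = 10.129
σ²_T = 10.129 + 2 × 3.660 = 17.449
α (item deleted) = (5/4)·(1 − 10.129/17.449) = 0.52

Cronbach's alpha = 0.52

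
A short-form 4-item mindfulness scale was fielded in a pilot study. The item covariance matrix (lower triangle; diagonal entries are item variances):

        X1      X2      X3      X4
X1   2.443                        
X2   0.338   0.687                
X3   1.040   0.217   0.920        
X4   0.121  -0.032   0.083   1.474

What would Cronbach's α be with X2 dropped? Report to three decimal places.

Remaining items: X1, X3, X4 (k = 3).
ΣVar(i) = 2.443 + 0.920 + 1.474 = 4.837
σ²_total = 4.837 + 2 × 1.244 = 7.325
α (item deleted) = (3/2)·(1 − 4.837/7.325) = 0.509

Cronbach's α = 0.509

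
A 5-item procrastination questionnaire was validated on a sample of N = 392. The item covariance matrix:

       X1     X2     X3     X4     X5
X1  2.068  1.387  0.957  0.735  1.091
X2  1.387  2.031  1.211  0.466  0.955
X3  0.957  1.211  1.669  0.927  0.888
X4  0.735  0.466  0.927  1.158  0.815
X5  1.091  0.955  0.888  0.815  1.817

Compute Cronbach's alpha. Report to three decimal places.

Cronbach's alpha = 0.854

ΣVar(i) = 2.068 + 2.031 + 1.669 + 1.158 + 1.817 = 8.743
Sum of off-diagonal covariances = 9.432
σ²_total = 8.743 + 2 × 9.432 = 27.607
α = (k/(k−1))·(1 − ΣVar(i)/σ²_total) = (5/4)·(1 − 8.743/27.607) = 0.854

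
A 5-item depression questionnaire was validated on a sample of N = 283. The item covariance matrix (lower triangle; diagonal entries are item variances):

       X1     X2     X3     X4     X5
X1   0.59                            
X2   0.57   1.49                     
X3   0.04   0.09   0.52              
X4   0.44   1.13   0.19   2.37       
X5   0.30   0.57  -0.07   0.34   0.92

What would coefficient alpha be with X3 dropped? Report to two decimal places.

α = 0.74

Remaining items: X1, X2, X4, X5 (k = 4).
Σσ²ᵢ = 0.59 + 1.49 + 2.37 + 0.92 = 5.37
total variance = 5.37 + 2 × 3.35 = 12.07
α (item deleted) = (4/3)·(1 − 5.37/12.07) = 0.74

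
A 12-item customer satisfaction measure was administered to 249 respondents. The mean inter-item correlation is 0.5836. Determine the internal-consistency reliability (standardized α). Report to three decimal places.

α = 0.944

Standardized α = k·r̄ / (1 + (k−1)·r̄) = 12 × 0.5836 / (1 + 11 × 0.5836)
  = 7.0032 / 7.4196 = 0.944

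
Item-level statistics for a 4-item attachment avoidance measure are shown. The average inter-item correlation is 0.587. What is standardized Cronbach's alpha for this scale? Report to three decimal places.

standardized Cronbach's alpha = 0.850

Standardized α = k·r̄ / (1 + (k−1)·r̄) = 4 × 0.587 / (1 + 3 × 0.587)
  = 2.3480 / 2.7610 = 0.850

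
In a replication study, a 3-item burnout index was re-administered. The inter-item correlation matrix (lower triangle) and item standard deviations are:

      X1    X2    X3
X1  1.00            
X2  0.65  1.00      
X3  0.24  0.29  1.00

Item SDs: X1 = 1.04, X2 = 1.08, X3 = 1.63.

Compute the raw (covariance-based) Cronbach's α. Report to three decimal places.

α = 0.603

Σσ²ᵢ = 1.04² + 1.08² + 1.63² = 4.9049
Covariances σ_ij = r_ij · s_i · s_j:
  σ(X1,X2) = 0.65 × 1.04 × 1.08 = 0.7301
  σ(X1,X3) = 0.24 × 1.04 × 1.63 = 0.4068
  σ(X2,X3) = 0.29 × 1.08 × 1.63 = 0.5105
σ²_T = Σσ²ᵢ + 2·Σσ_ij = 4.9049 + 2 × 1.6474 = 8.1997
α = (3/2)·(1 − 4.9049/8.1997) = 0.603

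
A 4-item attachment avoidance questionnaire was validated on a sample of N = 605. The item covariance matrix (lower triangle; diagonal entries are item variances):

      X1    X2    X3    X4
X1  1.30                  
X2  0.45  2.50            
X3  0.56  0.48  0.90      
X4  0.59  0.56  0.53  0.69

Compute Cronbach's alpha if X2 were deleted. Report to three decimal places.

Remaining items: X1, X3, X4 (k = 3).
sum of item variances = 1.30 + 0.90 + 0.69 = 2.89
σ²_T = 2.89 + 2 × 1.68 = 6.25
α (item deleted) = (3/2)·(1 − 2.89/6.25) = 0.806

α = 0.806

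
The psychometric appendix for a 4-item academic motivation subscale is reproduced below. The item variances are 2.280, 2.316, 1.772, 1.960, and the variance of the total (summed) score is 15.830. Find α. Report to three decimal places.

Σσ²ᵢ = 2.280 + 2.316 + 1.772 + 1.960 = 8.328
α = (k/(k−1))·(1 − Σσ²ᵢ/σ²_total) = (4/3)·(1 − 8.328/15.830) = 0.632

α = 0.632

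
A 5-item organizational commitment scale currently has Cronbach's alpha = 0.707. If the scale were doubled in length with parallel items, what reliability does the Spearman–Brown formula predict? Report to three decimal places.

Length factor m = 2
α' = m·α / (1 + (m−1)·α)
   = 2 × 0.707 / (1 + (2 − 1) × 0.707)
   = 1.4140 / 1.7070 = 0.828

predicted reliability = 0.828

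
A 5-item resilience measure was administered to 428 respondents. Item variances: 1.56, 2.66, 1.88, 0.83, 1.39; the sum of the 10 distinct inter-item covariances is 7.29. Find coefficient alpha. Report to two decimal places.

coefficient alpha = 0.80

Σσᵢ² = 1.56 + 2.66 + 1.88 + 0.83 + 1.39 = 8.32
Sum of distinct covariances = 7.29
Var(T) = Σσᵢ² + 2·Σcov = 8.32 + 2 × 7.29 = 22.90
α = (5/4)·(1 − 8.32/22.90) = 0.80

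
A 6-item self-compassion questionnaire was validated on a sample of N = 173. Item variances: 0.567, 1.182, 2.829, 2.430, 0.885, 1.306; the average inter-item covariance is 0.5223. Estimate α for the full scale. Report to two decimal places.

ΣVar(i) = 0.567 + 1.182 + 2.829 + 2.430 + 0.885 + 1.306 = 9.199
Sum of the 15 distinct covariances = 15 × 0.5223 = 7.8345
Var(T) = ΣVar(i) + 2·Σcov = 9.199 + 2 × 7.8345 = 24.8680
α = (6/5)·(1 − 9.199/24.8680) = 0.76

α = 0.76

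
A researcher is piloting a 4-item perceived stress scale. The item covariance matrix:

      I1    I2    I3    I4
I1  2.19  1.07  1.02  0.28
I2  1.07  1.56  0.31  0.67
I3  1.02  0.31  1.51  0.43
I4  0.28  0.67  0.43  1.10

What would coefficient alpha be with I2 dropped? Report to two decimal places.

Remaining items: I1, I3, I4 (k = 3).
sum of item variances = 2.19 + 1.51 + 1.10 = 4.80
total variance = 4.80 + 2 × 1.73 = 8.26
α (item deleted) = (3/2)·(1 − 4.80/8.26) = 0.63

coefficient alpha = 0.63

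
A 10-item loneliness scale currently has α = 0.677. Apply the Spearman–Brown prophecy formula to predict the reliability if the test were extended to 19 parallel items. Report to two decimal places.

predicted reliability = 0.80

Length factor m = 19/10 = 1.9000
α' = m·α / (1 + (m−1)·α)
   = 19/10 × 0.677 / (1 + (19/10 − 1) × 0.677)
   = 1.2863 / 1.6093 = 0.80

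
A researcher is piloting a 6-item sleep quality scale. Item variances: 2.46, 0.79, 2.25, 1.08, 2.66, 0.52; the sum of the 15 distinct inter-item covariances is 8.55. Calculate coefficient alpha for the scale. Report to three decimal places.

coefficient alpha = 0.764

ΣVar(i) = 2.46 + 0.79 + 2.25 + 1.08 + 2.66 + 0.52 = 9.76
Sum of distinct covariances = 8.55
total variance = ΣVar(i) + 2·Σcov = 9.76 + 2 × 8.55 = 26.86
α = (6/5)·(1 − 9.76/26.86) = 0.764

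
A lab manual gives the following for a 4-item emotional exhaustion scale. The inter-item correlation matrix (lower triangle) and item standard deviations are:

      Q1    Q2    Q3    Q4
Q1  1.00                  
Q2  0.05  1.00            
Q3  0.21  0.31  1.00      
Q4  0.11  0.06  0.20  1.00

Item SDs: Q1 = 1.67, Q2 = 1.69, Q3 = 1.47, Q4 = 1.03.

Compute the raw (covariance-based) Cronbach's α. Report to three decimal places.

α = 0.418

Σσ²ᵢ = 1.67² + 1.69² + 1.47² + 1.03² = 8.8668
Covariances σ_ij = r_ij · s_i · s_j:
  σ(Q1,Q2) = 0.05 × 1.67 × 1.69 = 0.1411
  σ(Q1,Q3) = 0.21 × 1.67 × 1.47 = 0.5155
  σ(Q1,Q4) = 0.11 × 1.67 × 1.03 = 0.1892
  σ(Q2,Q3) = 0.31 × 1.69 × 1.47 = 0.7701
  σ(Q2,Q4) = 0.06 × 1.69 × 1.03 = 0.1044
  σ(Q3,Q4) = 0.20 × 1.47 × 1.03 = 0.3028
σ²_T = Σσ²ᵢ + 2·Σσ_ij = 8.8668 + 2 × 2.0231 = 12.9130
α = (4/3)·(1 − 8.8668/12.9130) = 0.418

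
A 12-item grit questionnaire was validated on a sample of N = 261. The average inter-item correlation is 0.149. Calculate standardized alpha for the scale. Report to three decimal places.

Standardized α = k·r̄ / (1 + (k−1)·r̄) = 12 × 0.149 / (1 + 11 × 0.149)
  = 1.7880 / 2.6390 = 0.678

standardized alpha = 0.678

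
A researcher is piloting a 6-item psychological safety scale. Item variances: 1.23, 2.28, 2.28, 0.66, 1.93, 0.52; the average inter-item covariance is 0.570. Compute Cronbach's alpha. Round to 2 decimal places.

Σσ²ᵢ = 1.23 + 2.28 + 2.28 + 0.66 + 1.93 + 0.52 = 8.90
Sum of the 15 distinct covariances = 15 × 0.570 = 8.550
total variance = Σσ²ᵢ + 2·Σcov = 8.90 + 2 × 8.550 = 26.000
α = (6/5)·(1 − 8.90/26.000) = 0.79

α = 0.79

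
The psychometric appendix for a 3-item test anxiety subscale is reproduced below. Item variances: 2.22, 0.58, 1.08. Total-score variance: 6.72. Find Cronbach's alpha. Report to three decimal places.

Σσᵢ² = 2.22 + 0.58 + 1.08 = 3.88
α = (k/(k−1))·(1 − Σσᵢ²/σ²_total) = (3/2)·(1 − 3.88/6.72) = 0.634

Cronbach's alpha = 0.634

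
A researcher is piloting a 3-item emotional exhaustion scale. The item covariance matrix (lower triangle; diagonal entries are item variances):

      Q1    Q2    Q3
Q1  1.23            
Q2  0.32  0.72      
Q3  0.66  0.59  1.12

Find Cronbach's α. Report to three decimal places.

Σσᵢ² = 1.23 + 0.72 + 1.12 = 3.07
Σ_{i<j} σ_ij = 1.57
σ²_T = 3.07 + 2 × 1.57 = 6.21
α = (k/(k−1))·(1 − Σσᵢ²/σ²_T) = (3/2)·(1 − 3.07/6.21) = 0.758

Cronbach's α = 0.758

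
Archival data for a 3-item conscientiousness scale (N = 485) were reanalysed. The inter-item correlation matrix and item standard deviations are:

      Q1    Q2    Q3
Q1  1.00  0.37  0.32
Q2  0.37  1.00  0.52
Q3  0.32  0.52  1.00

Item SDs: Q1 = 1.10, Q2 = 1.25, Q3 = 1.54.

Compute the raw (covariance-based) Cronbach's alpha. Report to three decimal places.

Cronbach's alpha = 0.666

Σσ²ᵢ = 1.10² + 1.25² + 1.54² = 5.1441
Covariances σ_ij = r_ij · s_i · s_j:
  σ(Q1,Q2) = 0.37 × 1.10 × 1.25 = 0.5088
  σ(Q1,Q3) = 0.32 × 1.10 × 1.54 = 0.5421
  σ(Q2,Q3) = 0.52 × 1.25 × 1.54 = 1.0010
σ²_T = Σσ²ᵢ + 2·Σσ_ij = 5.1441 + 2 × 2.0519 = 9.2479
α = (3/2)·(1 − 5.1441/9.2479) = 0.666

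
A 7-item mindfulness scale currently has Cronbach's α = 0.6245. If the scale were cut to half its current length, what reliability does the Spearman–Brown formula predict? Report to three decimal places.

Length factor m = 1/2
α' = m·α / (1 − (1−m)·α)
   = 1/2 × 0.6245 / (1 − (1 − 1/2) × 0.6245)
   = 0.3123 / 0.6877 = 0.454

predicted reliability = 0.454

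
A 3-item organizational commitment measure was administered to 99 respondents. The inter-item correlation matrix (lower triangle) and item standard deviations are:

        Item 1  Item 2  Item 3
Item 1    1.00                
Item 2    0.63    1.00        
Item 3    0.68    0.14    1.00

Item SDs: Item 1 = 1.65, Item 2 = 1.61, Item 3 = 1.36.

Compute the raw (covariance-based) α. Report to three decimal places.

Σσ²ᵢ = 1.65² + 1.61² + 1.36² = 7.1642
Covariances σ_ij = r_ij · s_i · s_j:
  σ(Item 1,Item 2) = 0.63 × 1.65 × 1.61 = 1.6736
  σ(Item 1,Item 3) = 0.68 × 1.65 × 1.36 = 1.5259
  σ(Item 2,Item 3) = 0.14 × 1.61 × 1.36 = 0.3065
σ²_T = Σσ²ᵢ + 2·Σσ_ij = 7.1642 + 2 × 3.5060 = 14.1762
α = (3/2)·(1 − 7.1642/14.1762) = 0.742

α = 0.742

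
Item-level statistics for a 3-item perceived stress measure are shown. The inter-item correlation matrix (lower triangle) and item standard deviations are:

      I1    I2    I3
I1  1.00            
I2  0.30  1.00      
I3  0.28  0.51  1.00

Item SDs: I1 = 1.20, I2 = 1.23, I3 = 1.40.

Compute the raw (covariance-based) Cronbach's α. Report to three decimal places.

Cronbach's α = 0.633

Σσ²ᵢ = 1.20² + 1.23² + 1.40² = 4.9129
Covariances σ_ij = r_ij · s_i · s_j:
  σ(I1,I2) = 0.30 × 1.20 × 1.23 = 0.4428
  σ(I1,I3) = 0.28 × 1.20 × 1.40 = 0.4704
  σ(I2,I3) = 0.51 × 1.23 × 1.40 = 0.8782
σ²_T = Σσ²ᵢ + 2·Σσ_ij = 4.9129 + 2 × 1.7914 = 8.4957
α = (3/2)·(1 − 4.9129/8.4957) = 0.633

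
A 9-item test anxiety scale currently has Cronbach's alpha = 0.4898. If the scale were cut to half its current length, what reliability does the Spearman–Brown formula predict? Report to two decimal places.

Length factor m = 1/2
α' = m·α / (1 − (1−m)·α)
   = 1/2 × 0.4898 / (1 − (1 − 1/2) × 0.4898)
   = 0.2449 / 0.7551 = 0.32

predicted reliability = 0.32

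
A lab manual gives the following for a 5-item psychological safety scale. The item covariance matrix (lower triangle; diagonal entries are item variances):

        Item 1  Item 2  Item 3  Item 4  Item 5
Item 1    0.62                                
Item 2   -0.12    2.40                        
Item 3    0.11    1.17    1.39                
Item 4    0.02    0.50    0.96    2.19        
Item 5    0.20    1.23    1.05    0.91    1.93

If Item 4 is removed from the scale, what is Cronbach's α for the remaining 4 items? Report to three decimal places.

Remaining items: Item 1, Item 2, Item 3, Item 5 (k = 4).
Σσ²ᵢ = 0.62 + 2.40 + 1.39 + 1.93 = 6.34
Var(T) = 6.34 + 2 × 3.64 = 13.62
α (item deleted) = (4/3)·(1 − 6.34/13.62) = 0.713

Cronbach's α = 0.713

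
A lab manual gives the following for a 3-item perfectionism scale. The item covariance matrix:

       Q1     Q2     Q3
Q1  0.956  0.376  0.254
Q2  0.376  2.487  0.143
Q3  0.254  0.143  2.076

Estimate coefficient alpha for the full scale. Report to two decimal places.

coefficient alpha = 0.33

Σσᵢ² = 0.956 + 2.487 + 2.076 = 5.519
Σ_{i<j} σ_ij = 0.773
Var(T) = 5.519 + 2 × 0.773 = 7.065
α = (k/(k−1))·(1 − Σσᵢ²/Var(T)) = (3/2)·(1 − 5.519/7.065) = 0.33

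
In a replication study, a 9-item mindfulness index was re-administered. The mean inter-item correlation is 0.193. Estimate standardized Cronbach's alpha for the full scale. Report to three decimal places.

standardized Cronbach's alpha = 0.683

Standardized α = k·r̄ / (1 + (k−1)·r̄) = 9 × 0.193 / (1 + 8 × 0.193)
  = 1.7370 / 2.5440 = 0.683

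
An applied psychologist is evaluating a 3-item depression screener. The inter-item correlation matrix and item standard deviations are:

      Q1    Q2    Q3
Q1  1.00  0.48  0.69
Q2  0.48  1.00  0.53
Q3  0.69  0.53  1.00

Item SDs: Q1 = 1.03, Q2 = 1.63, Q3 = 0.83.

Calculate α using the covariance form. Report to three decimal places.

α = 0.734

Σσ²ᵢ = 1.03² + 1.63² + 0.83² = 4.4067
Covariances σ_ij = r_ij · s_i · s_j:
  σ(Q1,Q2) = 0.48 × 1.03 × 1.63 = 0.8059
  σ(Q1,Q3) = 0.69 × 1.03 × 0.83 = 0.5899
  σ(Q2,Q3) = 0.53 × 1.63 × 0.83 = 0.7170
σ²_T = Σσ²ᵢ + 2·Σσ_ij = 4.4067 + 2 × 2.1128 = 8.6323
α = (3/2)·(1 − 4.4067/8.6323) = 0.734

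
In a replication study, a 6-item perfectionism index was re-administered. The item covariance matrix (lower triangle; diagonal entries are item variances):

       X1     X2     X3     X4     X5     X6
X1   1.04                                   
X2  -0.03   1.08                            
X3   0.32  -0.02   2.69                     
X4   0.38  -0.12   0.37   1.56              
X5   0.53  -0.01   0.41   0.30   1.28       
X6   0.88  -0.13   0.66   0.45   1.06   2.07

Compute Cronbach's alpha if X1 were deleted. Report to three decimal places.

α = 0.508

Remaining items: X2, X3, X4, X5, X6 (k = 5).
sum of item variances = 1.08 + 2.69 + 1.56 + 1.28 + 2.07 = 8.68
σ²_T = 8.68 + 2 × 2.97 = 14.62
α (item deleted) = (5/4)·(1 − 8.68/14.62) = 0.508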